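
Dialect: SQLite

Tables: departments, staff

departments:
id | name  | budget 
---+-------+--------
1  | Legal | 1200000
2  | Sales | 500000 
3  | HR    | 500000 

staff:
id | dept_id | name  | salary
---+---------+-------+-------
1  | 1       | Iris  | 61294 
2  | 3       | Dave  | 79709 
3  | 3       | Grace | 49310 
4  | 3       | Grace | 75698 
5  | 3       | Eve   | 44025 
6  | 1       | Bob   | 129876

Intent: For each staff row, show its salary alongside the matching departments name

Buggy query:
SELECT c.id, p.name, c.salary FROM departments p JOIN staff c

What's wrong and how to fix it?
Bug: JOIN with no ON clause produces a cartesian product; every staff row pairs with every departments row

Fix: Add ON c.dept_id = p.id to the JOIN

Corrected query:
SELECT c.id, p.name, c.salary FROM departments p JOIN staff c ON c.dept_id = p.id

Result:
id | name  | salary
---+-------+-------
1  | Legal | 61294 
2  | HR    | 79709 
3  | HR    | 49310 
4  | HR    | 75698 
5  | HR    | 44025 
6  | Legal | 129876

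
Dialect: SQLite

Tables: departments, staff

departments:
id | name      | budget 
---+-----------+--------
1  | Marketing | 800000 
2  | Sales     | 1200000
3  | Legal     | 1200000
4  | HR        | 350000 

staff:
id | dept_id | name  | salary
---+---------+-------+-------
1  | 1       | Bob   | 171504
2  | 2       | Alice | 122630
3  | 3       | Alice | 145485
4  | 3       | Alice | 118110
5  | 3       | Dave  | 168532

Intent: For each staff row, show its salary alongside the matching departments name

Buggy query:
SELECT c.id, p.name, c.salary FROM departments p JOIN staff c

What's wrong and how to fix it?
Bug: Missing join condition: each staff row is matched to all departments rows instead of just its own

Fix: Specify the join condition linking the foreign key to the parent id

Corrected query:
SELECT c.id, p.name, c.salary FROM departments p JOIN staff c ON c.dept_id = p.id

Result:
id | name      | salary
---+-----------+-------
1  | Marketing | 171504
2  | Sales     | 122630
3  | Legal     | 145485
4  | Legal     | 118110
5  | Legal     | 168532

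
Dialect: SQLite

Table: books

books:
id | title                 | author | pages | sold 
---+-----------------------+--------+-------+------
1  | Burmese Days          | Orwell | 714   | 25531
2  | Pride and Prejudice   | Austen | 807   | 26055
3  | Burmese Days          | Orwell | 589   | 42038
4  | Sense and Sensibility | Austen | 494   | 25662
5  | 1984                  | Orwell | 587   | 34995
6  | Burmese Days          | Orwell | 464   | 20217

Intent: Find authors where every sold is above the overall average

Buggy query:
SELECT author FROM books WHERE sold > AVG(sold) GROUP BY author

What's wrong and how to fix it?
Bug: WHERE evaluates per row before aggregation, so AVG() is unavailable

Fix: Use a subquery for AVG and a HAVING MIN(...) filter so the condition holds for every row in the group

Corrected query:
SELECT author FROM books GROUP BY author HAVING MIN(sold) > (SELECT AVG(sold) FROM books)

Result:
(no rows)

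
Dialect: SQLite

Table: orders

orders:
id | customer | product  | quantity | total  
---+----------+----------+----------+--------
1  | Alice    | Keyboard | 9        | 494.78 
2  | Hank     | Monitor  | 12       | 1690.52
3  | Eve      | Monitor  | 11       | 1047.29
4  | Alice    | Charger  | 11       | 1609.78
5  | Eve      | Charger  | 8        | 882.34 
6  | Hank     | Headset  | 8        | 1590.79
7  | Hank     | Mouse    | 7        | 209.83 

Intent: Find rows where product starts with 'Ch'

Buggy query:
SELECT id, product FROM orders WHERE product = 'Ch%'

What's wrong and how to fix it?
Bug: Wildcards only work with LIKE; '=' treats '%' as a literal character

Fix: Use LIKE for wildcard pattern matching

Corrected query:
SELECT id, product FROM orders WHERE product LIKE 'Ch%'

Result:
id | product
---+--------
4  | Charger
5  | Charger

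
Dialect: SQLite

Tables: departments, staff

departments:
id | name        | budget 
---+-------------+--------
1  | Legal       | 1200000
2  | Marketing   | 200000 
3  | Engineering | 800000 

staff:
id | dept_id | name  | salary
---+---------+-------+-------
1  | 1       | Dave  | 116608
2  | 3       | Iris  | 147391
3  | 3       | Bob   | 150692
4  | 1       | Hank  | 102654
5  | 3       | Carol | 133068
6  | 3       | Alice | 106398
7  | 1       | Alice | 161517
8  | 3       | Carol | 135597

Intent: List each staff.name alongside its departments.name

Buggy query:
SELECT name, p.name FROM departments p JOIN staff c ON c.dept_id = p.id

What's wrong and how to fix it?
Bug: Both tables have a 'name' column; the unqualified reference is ambiguous

Fix: Prefix ambiguous columns with the table alias

Corrected query:
SELECT c.name, p.name FROM departments p JOIN staff c ON c.dept_id = p.id

Result:
name  | name       
------+------------
Dave  | Legal      
Iris  | Engineering
Bob   | Engineering
Hank  | Legal      
Carol | Engineering
Alice | Engineering
Alice | Legal      
Carol | Engineering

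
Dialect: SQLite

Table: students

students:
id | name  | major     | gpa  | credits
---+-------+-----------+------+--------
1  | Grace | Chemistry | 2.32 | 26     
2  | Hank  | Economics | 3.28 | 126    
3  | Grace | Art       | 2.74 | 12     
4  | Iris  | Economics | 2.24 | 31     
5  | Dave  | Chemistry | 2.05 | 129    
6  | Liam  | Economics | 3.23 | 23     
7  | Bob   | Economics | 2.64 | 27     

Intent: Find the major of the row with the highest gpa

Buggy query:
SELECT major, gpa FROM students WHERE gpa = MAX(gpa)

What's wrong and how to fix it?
Bug: WHERE is evaluated per row; an aggregate over the whole table isn't defined there

Fix: Wrap MAX in a scalar subquery so WHERE compares against a single value

Corrected query:
SELECT major, gpa FROM students WHERE gpa = (SELECT MAX(gpa) FROM students)

Result:
major     | gpa 
----------+-----
Economics | 3.28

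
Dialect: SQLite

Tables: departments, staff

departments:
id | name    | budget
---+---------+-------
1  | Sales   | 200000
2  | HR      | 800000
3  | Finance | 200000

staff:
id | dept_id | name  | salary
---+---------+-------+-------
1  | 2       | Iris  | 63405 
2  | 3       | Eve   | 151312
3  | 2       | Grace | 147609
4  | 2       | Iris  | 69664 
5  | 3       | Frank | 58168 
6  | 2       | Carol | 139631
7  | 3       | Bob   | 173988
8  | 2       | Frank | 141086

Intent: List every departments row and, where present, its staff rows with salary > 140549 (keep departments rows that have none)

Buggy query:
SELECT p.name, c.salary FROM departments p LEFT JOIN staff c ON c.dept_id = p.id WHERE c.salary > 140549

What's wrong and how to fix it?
Bug: A WHERE condition on the right-hand table after LEFT JOIN drops unmatched parents

Fix: Put 'c.salary > 140549' in the JOIN's ON clause instead of WHERE

Corrected query:
SELECT p.name, c.salary FROM departments p LEFT JOIN staff c ON c.dept_id = p.id AND c.salary > 140549

Result:
name    | salary
--------+-------
Sales   | NULL  
HR      | 141086
HR      | 147609
Finance | 151312
Finance | 173988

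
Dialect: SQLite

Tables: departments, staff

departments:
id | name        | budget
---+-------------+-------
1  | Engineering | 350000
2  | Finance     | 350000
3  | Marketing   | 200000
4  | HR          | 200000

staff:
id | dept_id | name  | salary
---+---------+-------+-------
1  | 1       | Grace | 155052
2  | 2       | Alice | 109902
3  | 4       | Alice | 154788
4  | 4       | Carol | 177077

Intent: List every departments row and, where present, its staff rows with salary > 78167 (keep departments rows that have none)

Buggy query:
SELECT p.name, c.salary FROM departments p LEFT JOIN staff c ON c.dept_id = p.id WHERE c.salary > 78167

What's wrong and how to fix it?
Bug: A WHERE condition on the right-hand table after LEFT JOIN drops unmatched parents

Fix: Put 'c.salary > 78167' in the JOIN's ON clause instead of WHERE

Corrected query:
SELECT p.name, c.salary FROM departments p LEFT JOIN staff c ON c.dept_id = p.id AND c.salary > 78167

Result:
name        | salary
------------+-------
Engineering | 155052
Finance     | 109902
Marketing   | NULL  
HR          | 154788
HR          | 177077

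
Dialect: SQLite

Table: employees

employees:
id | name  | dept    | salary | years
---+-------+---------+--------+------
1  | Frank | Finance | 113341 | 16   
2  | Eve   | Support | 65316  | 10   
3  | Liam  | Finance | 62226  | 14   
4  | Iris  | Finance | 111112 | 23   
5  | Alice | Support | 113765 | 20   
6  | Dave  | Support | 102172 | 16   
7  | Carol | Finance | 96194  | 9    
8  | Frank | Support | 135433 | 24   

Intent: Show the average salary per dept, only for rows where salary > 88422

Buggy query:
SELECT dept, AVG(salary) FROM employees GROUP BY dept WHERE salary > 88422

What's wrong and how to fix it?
Bug: WHERE cannot follow GROUP BY

Fix: Move the WHERE clause before GROUP BY

Corrected query:
SELECT dept, AVG(salary) FROM employees WHERE salary > 88422 GROUP BY dept

Result:
dept    | AVG(salary)  
--------+--------------
Finance | 106882.333333
Support | 117123.333333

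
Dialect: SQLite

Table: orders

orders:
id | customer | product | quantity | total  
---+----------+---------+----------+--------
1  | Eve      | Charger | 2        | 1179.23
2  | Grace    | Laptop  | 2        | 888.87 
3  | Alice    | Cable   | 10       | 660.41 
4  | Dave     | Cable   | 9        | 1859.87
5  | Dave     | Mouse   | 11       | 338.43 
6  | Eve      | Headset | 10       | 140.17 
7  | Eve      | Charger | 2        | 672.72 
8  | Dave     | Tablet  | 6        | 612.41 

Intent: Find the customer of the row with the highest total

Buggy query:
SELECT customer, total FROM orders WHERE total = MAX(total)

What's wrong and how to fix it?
Bug: MAX(total) is an aggregate and cannot be used directly in WHERE

Fix: Wrap MAX in a scalar subquery so WHERE compares against a single value

Corrected query:
SELECT customer, total FROM orders WHERE total = (SELECT MAX(total) FROM orders)

Result:
customer | total  
---------+--------
Dave     | 1859.87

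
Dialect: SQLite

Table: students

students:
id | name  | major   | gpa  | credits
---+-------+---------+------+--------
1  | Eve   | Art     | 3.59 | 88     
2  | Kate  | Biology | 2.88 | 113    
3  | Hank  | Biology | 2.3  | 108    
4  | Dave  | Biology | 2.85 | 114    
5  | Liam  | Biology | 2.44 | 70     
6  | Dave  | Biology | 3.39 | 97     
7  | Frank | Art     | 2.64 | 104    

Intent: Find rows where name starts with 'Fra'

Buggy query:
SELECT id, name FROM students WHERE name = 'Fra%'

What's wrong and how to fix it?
Bug: Wildcards only work with LIKE; '=' treats '%' as a literal character

Fix: Use LIKE for wildcard pattern matching

Corrected query:
SELECT id, name FROM students WHERE name LIKE 'Fra%'

Result:
id | name 
---+------
7  | Frank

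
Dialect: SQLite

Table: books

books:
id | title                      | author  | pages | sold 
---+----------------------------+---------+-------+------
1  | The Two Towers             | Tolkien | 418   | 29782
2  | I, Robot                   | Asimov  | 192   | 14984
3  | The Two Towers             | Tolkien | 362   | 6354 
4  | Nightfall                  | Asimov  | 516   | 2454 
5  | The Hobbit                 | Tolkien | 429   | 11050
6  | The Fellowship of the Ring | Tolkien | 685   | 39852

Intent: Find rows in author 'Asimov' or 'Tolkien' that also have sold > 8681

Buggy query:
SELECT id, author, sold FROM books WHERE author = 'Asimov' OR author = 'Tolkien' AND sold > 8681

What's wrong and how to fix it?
Bug: Without parentheses, AND is evaluated before OR, so the sold filter only applies to the 'Tolkien' branch

Fix: Group the OR with parentheses (or use IN), then AND the threshold

Corrected query:
SELECT id, author, sold FROM books WHERE (author = 'Asimov' OR author = 'Tolkien') AND sold > 8681

Result:
id | author  | sold 
---+---------+------
1  | Tolkien | 29782
2  | Asimov  | 14984
5  | Tolkien | 11050
6  | Tolkien | 39852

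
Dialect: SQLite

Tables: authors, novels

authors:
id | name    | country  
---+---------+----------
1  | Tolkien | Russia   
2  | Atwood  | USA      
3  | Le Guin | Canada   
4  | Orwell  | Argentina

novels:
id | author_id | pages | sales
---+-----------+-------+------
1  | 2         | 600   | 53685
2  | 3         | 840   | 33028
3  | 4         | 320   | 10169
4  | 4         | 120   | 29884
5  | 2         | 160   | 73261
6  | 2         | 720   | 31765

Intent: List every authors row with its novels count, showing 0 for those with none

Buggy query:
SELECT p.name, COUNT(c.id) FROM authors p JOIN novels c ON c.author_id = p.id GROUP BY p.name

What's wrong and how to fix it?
Bug: An inner join excludes parents with zero children

Fix: Use LEFT JOIN so parents without children still appear (COUNT(c.id) gives 0)

Corrected query:
SELECT p.name, COUNT(c.id) FROM authors p LEFT JOIN novels c ON c.author_id = p.id GROUP BY p.name

Result:
name    | COUNT(c.id)
--------+------------
Atwood  | 3          
Le Guin | 1          
Orwell  | 2          
Tolkien | 0          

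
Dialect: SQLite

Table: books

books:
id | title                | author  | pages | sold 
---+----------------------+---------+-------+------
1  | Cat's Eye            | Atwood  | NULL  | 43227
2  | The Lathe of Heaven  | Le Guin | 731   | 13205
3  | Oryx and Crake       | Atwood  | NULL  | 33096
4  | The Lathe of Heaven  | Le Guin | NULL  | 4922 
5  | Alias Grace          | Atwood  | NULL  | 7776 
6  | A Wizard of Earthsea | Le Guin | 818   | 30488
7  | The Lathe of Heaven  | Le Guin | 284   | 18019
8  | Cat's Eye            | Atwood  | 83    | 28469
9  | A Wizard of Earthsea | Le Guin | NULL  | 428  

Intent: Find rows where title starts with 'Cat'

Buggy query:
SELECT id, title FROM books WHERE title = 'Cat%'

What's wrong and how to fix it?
Bug: '=' compares the literal string including the % character; pattern matching needs LIKE

Fix: Replace '=' with LIKE so 'Cat%' is treated as a pattern

Corrected query:
SELECT id, title FROM books WHERE title LIKE 'Cat%'

Result:
id | title    
---+----------
1  | Cat's Eye
8  | Cat's Eye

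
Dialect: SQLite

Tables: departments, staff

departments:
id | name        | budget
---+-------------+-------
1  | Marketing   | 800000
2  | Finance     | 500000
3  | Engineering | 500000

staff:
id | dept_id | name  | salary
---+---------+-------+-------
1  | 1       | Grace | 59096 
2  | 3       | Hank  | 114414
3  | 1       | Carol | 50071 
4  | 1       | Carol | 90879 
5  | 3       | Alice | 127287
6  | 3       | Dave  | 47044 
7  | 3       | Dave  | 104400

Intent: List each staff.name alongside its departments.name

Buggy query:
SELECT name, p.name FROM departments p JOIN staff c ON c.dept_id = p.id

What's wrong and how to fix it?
Bug: Both tables have a 'name' column; the unqualified reference is ambiguous

Fix: Qualify the column with its table alias (c.name)

Corrected query:
SELECT c.name, p.name FROM departments p JOIN staff c ON c.dept_id = p.id

Result:
name  | name       
------+------------
Grace | Marketing  
Hank  | Engineering
Carol | Marketing  
Carol | Marketing  
Alice | Engineering
Dave  | Engineering
Dave  | Engineering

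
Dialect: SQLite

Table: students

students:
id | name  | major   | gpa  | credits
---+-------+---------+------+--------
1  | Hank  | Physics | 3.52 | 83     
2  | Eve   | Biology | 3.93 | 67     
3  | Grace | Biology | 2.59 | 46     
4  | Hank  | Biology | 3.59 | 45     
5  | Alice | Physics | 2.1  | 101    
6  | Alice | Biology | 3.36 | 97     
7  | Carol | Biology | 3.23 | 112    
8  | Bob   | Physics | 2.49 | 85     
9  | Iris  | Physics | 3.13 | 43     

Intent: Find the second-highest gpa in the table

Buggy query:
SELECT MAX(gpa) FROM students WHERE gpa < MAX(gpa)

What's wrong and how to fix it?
Bug: MAX(gpa) on the right of the comparison is an aggregate-in-WHERE error

Fix: Put the inner MAX in a scalar subquery

Corrected query:
SELECT MAX(gpa) FROM students WHERE gpa < (SELECT MAX(gpa) FROM students)

Result:
MAX(gpa)
--------
3.59    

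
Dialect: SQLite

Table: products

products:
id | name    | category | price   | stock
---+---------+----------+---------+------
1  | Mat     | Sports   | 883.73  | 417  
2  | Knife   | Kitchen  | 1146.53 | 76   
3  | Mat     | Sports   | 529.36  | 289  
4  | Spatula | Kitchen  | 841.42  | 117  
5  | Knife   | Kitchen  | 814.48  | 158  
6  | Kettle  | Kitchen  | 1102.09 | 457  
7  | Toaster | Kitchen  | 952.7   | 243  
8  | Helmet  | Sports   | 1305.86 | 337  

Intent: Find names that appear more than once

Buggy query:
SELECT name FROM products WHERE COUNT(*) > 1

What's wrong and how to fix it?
Bug: COUNT(*) is an aggregate and cannot be used in WHERE

Fix: GROUP BY name, then filter groups with HAVING COUNT(*) > 1

Corrected query:
SELECT name FROM products GROUP BY name HAVING COUNT(*) > 1

Result:
name 
-----
Knife
Mat  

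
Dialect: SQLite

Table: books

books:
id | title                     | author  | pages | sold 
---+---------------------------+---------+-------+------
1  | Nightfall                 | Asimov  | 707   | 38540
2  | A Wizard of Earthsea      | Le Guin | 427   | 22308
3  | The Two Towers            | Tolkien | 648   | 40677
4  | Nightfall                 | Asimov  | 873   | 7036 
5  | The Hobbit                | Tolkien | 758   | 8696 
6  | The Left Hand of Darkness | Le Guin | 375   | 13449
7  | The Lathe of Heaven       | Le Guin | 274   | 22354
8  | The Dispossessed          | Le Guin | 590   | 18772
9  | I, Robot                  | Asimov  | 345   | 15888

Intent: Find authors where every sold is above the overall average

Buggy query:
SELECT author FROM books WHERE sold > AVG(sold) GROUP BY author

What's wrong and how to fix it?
Bug: WHERE evaluates per row before aggregation, so AVG() is unavailable

Fix: Use a subquery for AVG and a HAVING MIN(...) filter so the condition holds for every row in the group

Corrected query:
SELECT author FROM books GROUP BY author HAVING MIN(sold) > (SELECT AVG(sold) FROM books)

Result:
(no rows)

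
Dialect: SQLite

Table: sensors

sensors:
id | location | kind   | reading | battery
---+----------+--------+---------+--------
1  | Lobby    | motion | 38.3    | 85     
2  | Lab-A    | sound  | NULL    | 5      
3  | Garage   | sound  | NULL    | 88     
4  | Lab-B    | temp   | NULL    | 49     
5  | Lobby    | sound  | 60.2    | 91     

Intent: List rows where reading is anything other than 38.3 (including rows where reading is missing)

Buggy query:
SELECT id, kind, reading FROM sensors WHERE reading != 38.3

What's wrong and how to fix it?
Bug: 'reading != 38.3' is unknown when reading is NULL, so NULL rows are silently excluded

Fix: Handle NULL separately with IS NULL alongside the inequality

Corrected query:
SELECT id, kind, reading FROM sensors WHERE reading != 38.3 OR reading IS NULL

Result:
id | kind  | reading
---+-------+--------
2  | sound | NULL   
3  | sound | NULL   
4  | temp  | NULL   
5  | sound | 60.2   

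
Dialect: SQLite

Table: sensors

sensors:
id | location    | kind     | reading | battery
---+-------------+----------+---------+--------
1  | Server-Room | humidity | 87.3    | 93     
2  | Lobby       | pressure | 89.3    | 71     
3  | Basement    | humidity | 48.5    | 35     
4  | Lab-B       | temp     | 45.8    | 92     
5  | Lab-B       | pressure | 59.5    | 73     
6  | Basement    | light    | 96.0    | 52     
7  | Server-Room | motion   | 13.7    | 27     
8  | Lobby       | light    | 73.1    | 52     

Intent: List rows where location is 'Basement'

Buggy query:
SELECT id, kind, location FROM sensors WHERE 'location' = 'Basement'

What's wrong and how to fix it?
Bug: Single quotes denote string literals in SQL; the column name is being compared as a constant string

Fix: Reference the column as location without single quotes

Corrected query:
SELECT id, kind, location FROM sensors WHERE location = 'Basement'

Result:
id | kind     | location
---+----------+---------
3  | humidity | Basement
6  | light    | Basement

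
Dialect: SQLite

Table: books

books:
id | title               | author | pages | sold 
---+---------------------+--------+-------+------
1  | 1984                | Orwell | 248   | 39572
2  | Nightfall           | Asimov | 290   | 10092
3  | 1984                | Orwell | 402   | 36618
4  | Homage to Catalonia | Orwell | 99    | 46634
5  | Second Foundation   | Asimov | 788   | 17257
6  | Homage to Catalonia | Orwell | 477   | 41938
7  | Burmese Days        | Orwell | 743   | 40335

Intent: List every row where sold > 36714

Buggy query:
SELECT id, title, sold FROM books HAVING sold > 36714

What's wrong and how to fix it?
Bug: This is a non-aggregate query (no GROUP BY, no aggregates), so in SQLite the HAVING clause is invalid here; a row-level condition belongs in WHERE

Fix: Replace HAVING with WHERE since the condition applies to individual rows

Corrected query:
SELECT id, title, sold FROM books WHERE sold > 36714

Result:
id | title               | sold 
---+---------------------+------
1  | 1984                | 39572
4  | Homage to Catalonia | 46634
6  | Homage to Catalonia | 41938
7  | Burmese Days        | 40335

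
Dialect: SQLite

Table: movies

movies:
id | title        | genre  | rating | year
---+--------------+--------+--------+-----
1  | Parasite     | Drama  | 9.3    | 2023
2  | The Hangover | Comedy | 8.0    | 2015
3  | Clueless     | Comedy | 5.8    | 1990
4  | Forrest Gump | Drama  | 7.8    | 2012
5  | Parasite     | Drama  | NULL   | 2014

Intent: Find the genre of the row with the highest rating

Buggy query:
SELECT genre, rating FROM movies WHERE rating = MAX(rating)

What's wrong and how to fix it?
Bug: MAX(rating) is an aggregate and cannot be used directly in WHERE

Fix: Wrap MAX in a scalar subquery so WHERE compares against a single value

Corrected query:
SELECT genre, rating FROM movies WHERE rating = (SELECT MAX(rating) FROM movies)

Result:
genre | rating
------+-------
Drama | 9.3   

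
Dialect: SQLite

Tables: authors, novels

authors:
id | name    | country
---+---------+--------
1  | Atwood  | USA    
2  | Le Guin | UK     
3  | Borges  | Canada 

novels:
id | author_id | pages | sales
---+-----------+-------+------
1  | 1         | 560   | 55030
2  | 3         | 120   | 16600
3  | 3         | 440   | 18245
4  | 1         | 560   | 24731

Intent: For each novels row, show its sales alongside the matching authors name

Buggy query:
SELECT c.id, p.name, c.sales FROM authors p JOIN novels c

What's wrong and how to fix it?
Bug: Missing join condition: each novels row is matched to all authors rows instead of just its own

Fix: Add ON c.author_id = p.id to the JOIN

Corrected query:
SELECT c.id, p.name, c.sales FROM authors p JOIN novels c ON c.author_id = p.id

Result:
id | name   | sales
---+--------+------
1  | Atwood | 55030
2  | Borges | 16600
3  | Borges | 18245
4  | Atwood | 24731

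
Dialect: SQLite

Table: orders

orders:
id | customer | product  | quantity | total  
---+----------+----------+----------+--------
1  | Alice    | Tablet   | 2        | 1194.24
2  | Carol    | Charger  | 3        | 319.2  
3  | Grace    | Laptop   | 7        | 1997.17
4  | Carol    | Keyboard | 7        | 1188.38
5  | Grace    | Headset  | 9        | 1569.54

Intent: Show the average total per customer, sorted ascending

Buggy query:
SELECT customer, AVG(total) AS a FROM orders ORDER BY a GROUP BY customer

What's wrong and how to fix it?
Bug: ORDER BY appears before GROUP BY; SQL clause order requires GROUP BY first

Fix: Reorder: SELECT … FROM … GROUP BY … ORDER BY …

Corrected query:
SELECT customer, AVG(total) AS a FROM orders GROUP BY customer ORDER BY a

Result:
customer | a       
---------+---------
Carol    | 753.79  
Alice    | 1194.24 
Grace    | 1783.355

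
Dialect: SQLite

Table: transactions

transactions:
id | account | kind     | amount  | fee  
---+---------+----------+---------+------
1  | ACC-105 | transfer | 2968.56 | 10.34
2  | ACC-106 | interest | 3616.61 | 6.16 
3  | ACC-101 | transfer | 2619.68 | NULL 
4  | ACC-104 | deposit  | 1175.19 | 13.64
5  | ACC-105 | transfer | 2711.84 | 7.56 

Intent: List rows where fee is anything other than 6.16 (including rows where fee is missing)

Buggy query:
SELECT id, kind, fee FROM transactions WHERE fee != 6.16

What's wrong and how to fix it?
Bug: 'fee != 6.16' is unknown when fee is NULL, so NULL rows are silently excluded

Fix: Handle NULL separately with IS NULL alongside the inequality

Corrected query:
SELECT id, kind, fee FROM transactions WHERE fee != 6.16 OR fee IS NULL

Result:
id | kind     | fee  
---+----------+------
1  | transfer | 10.34
3  | transfer | NULL 
4  | deposit  | 13.64
5  | transfer | 7.56 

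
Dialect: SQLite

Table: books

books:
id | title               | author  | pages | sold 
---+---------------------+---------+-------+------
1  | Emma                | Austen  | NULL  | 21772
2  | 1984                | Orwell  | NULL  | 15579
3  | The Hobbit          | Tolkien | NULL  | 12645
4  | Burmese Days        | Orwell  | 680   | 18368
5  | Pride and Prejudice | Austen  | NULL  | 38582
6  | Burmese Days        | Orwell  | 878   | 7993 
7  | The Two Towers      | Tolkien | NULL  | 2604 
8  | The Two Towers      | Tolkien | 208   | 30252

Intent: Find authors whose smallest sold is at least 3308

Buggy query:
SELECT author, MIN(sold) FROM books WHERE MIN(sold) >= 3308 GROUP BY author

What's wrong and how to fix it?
Bug: MIN() in WHERE is a misuse of aggregate

Fix: Replace WHERE with HAVING after the GROUP BY

Corrected query:
SELECT author, MIN(sold) FROM books GROUP BY author HAVING MIN(sold) >= 3308

Result:
author | MIN(sold)
-------+----------
Austen | 21772    
Orwell | 7993     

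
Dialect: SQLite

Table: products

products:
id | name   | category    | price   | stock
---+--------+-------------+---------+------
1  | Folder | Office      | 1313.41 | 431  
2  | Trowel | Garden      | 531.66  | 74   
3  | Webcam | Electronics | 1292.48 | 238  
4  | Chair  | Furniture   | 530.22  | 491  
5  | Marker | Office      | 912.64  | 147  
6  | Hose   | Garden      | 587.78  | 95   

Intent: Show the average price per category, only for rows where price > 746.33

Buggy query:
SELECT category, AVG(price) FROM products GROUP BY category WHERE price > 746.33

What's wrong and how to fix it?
Bug: Row-level WHERE must come before GROUP BY in the clause order

Fix: Move the WHERE clause before GROUP BY

Corrected query:
SELECT category, AVG(price) FROM products WHERE price > 746.33 GROUP BY category

Result:
category    | AVG(price)
------------+-----------
Electronics | 1292.48   
Office      | 1113.025  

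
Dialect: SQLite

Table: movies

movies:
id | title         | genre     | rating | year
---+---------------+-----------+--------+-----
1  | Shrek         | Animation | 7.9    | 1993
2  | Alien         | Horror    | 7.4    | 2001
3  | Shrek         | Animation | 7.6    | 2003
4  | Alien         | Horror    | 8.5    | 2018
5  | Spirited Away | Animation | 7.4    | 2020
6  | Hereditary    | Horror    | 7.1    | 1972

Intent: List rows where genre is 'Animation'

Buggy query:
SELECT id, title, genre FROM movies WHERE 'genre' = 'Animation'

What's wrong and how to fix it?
Bug: Single quotes denote string literals in SQL; the column name is being compared as a constant string

Fix: Remove the quotes around the column name (or use double quotes for an identifier)

Corrected query:
SELECT id, title, genre FROM movies WHERE genre = 'Animation'

Result:
id | title         | genre    
---+---------------+----------
1  | Shrek         | Animation
3  | Shrek         | Animation
5  | Spirited Away | Animation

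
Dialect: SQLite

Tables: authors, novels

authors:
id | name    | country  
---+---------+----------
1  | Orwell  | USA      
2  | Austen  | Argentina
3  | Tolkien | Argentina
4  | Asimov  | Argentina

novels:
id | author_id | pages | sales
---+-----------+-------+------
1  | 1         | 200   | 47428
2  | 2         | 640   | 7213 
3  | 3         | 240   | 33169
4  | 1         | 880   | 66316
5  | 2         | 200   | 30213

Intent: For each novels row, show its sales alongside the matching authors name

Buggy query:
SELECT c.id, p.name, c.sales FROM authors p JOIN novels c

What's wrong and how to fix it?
Bug: Missing join condition: each novels row is matched to all authors rows instead of just its own

Fix: Specify the join condition linking the foreign key to the parent id

Corrected query:
SELECT c.id, p.name, c.sales FROM authors p JOIN novels c ON c.author_id = p.id

Result:
id | name    | sales
---+---------+------
1  | Orwell  | 47428
2  | Austen  | 7213 
3  | Tolkien | 33169
4  | Orwell  | 66316
5  | Austen  | 30213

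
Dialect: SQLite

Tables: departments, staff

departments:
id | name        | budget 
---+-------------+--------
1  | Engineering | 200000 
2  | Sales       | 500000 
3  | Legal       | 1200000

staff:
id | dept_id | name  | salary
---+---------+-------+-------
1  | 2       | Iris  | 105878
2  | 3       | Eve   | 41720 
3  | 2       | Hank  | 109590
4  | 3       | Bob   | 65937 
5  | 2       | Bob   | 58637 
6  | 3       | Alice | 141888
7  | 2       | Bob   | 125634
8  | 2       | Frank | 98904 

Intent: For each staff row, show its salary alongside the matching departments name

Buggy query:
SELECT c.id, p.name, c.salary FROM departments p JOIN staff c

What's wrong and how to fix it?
Bug: JOIN with no ON clause produces a cartesian product; every staff row pairs with every departments row

Fix: Add ON c.dept_id = p.id to the JOIN

Corrected query:
SELECT c.id, p.name, c.salary FROM departments p JOIN staff c ON c.dept_id = p.id

Result:
id | name  | salary
---+-------+-------
1  | Sales | 105878
2  | Legal | 41720 
3  | Sales | 109590
4  | Legal | 65937 
5  | Sales | 58637 
6  | Legal | 141888
7  | Sales | 125634
8  | Sales | 98904 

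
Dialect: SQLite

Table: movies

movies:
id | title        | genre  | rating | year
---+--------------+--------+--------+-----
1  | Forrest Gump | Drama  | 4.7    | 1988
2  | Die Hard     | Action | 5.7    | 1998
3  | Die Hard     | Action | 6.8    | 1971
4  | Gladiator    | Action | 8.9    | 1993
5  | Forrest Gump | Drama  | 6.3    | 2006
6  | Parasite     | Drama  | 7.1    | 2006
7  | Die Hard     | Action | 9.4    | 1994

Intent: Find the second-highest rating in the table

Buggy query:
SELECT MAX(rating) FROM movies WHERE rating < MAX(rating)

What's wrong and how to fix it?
Bug: MAX(rating) on the right of the comparison is an aggregate-in-WHERE error

Fix: Compute the overall MAX in a subquery, then take MAX of rows below it

Corrected query:
SELECT MAX(rating) FROM movies WHERE rating < (SELECT MAX(rating) FROM movies)

Result:
MAX(rating)
-----------
8.9        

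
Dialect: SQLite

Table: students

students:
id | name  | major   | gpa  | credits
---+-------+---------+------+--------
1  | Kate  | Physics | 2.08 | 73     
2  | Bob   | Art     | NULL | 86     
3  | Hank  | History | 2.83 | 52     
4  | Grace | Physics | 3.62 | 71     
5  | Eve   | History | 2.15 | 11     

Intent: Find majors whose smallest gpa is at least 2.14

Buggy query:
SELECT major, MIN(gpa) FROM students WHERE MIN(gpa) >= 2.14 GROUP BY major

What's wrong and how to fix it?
Bug: MIN() in WHERE is a misuse of aggregate

Fix: Replace WHERE with HAVING after the GROUP BY

Corrected query:
SELECT major, MIN(gpa) FROM students GROUP BY major HAVING MIN(gpa) >= 2.14

Result:
major   | MIN(gpa)
--------+---------
History | 2.15    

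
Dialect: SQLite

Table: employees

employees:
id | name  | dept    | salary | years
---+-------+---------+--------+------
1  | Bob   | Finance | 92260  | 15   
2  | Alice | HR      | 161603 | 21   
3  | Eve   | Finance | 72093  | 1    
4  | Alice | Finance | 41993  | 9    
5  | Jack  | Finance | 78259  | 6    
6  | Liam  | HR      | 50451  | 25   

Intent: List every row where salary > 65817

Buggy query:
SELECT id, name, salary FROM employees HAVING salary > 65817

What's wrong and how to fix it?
Bug: HAVING filters the output of aggregation, but this query has no GROUP BY and no aggregate functions, so SQLite rejects it (HAVING clause on a non-aggregate query); the condition here is per row

Fix: Use WHERE for row-level filtering

Corrected query:
SELECT id, name, salary FROM employees WHERE salary > 65817

Result:
id | name  | salary
---+-------+-------
1  | Bob   | 92260 
2  | Alice | 161603
3  | Eve   | 72093 
5  | Jack  | 78259 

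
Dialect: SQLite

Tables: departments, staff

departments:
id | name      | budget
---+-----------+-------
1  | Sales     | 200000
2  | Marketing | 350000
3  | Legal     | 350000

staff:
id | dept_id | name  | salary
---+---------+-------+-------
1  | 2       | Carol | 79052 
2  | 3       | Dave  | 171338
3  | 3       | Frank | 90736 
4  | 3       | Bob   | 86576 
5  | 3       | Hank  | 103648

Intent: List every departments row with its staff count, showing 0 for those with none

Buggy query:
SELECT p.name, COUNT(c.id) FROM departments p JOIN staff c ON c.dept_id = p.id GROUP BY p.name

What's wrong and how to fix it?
Bug: An inner join excludes parents with zero children

Fix: Use LEFT JOIN so parents without children still appear (COUNT(c.id) gives 0)

Corrected query:
SELECT p.name, COUNT(c.id) FROM departments p LEFT JOIN staff c ON c.dept_id = p.id GROUP BY p.name

Result:
name      | COUNT(c.id)
----------+------------
Legal     | 4          
Marketing | 1          
Sales     | 0          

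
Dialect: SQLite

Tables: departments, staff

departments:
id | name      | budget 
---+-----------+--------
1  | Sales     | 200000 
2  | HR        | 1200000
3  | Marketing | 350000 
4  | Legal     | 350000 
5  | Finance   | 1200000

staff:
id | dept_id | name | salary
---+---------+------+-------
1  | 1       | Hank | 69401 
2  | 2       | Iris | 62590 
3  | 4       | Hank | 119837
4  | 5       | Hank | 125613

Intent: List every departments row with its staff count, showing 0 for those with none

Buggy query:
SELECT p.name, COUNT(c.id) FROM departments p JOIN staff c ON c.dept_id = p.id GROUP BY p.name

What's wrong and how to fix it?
Bug: INNER JOIN drops departments rows that have no matching staff rows

Fix: Switch to LEFT JOIN to retain unmatched parent rows

Corrected query:
SELECT p.name, COUNT(c.id) FROM departments p LEFT JOIN staff c ON c.dept_id = p.id GROUP BY p.name

Result:
name      | COUNT(c.id)
----------+------------
Finance   | 1          
HR        | 1          
Legal     | 1          
Marketing | 0          
Sales     | 1          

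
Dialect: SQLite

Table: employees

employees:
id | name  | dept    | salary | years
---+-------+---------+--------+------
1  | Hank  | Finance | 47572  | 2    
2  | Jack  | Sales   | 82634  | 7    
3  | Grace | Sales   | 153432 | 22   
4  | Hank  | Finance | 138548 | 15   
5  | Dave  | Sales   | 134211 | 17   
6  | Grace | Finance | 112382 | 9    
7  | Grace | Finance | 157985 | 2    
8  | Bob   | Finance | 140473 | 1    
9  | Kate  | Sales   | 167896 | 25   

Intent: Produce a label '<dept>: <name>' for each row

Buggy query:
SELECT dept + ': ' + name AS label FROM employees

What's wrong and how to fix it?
Bug: SQLite uses || for string concatenation; + coerces text to numbers (yielding 0)

Fix: Replace + with || to concatenate text

Corrected query:
SELECT dept || ': ' || name AS label FROM employees

Result:
label         
--------------
Finance: Hank 
Sales: Jack   
Sales: Grace  
Finance: Hank 
Sales: Dave   
Finance: Grace
Finance: Grace
Finance: Bob  
Sales: Kate   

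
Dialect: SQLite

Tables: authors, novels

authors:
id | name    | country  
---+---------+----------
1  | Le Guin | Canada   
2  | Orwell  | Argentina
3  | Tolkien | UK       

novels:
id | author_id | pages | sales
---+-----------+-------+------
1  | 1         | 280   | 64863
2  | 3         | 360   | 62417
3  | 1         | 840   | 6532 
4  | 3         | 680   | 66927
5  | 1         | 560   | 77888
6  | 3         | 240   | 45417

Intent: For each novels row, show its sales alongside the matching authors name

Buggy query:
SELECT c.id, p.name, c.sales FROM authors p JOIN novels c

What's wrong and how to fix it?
Bug: Missing join condition: each novels row is matched to all authors rows instead of just its own

Fix: Specify the join condition linking the foreign key to the parent id

Corrected query:
SELECT c.id, p.name, c.sales FROM authors p JOIN novels c ON c.author_id = p.id

Result:
id | name    | sales
---+---------+------
1  | Le Guin | 64863
2  | Tolkien | 62417
3  | Le Guin | 6532 
4  | Tolkien | 66927
5  | Le Guin | 77888
6  | Tolkien | 45417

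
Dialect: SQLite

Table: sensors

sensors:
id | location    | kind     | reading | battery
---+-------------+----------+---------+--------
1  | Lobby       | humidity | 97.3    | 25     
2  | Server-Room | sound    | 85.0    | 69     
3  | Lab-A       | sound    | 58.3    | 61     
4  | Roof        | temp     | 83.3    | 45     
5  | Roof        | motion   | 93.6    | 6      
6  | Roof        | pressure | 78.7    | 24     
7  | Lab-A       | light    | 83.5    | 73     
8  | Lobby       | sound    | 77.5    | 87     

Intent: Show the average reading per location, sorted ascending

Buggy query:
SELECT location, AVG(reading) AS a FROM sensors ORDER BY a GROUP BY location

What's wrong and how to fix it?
Bug: ORDER BY appears before GROUP BY; SQL clause order requires GROUP BY first

Fix: Move ORDER BY to the end, after GROUP BY

Corrected query:
SELECT location, AVG(reading) AS a FROM sensors GROUP BY location ORDER BY a

Result:
location    | a   
------------+-----
Lab-A       | 70.9
Server-Room | 85  
Roof        | 85.2
Lobby       | 87.4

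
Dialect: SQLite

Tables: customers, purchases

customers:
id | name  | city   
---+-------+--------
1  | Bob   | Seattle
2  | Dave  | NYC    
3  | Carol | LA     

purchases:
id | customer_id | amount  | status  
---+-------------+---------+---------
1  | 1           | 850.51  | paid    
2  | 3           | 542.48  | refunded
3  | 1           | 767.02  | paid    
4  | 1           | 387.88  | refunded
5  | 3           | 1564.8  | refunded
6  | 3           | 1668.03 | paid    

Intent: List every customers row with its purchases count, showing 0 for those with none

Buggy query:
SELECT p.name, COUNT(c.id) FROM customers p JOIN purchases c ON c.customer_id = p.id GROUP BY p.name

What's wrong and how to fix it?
Bug: An inner join excludes parents with zero children

Fix: Use LEFT JOIN so parents without children still appear (COUNT(c.id) gives 0)

Corrected query:
SELECT p.name, COUNT(c.id) FROM customers p LEFT JOIN purchases c ON c.customer_id = p.id GROUP BY p.name

Result:
name  | COUNT(c.id)
------+------------
Bob   | 3          
Carol | 3          
Dave  | 0          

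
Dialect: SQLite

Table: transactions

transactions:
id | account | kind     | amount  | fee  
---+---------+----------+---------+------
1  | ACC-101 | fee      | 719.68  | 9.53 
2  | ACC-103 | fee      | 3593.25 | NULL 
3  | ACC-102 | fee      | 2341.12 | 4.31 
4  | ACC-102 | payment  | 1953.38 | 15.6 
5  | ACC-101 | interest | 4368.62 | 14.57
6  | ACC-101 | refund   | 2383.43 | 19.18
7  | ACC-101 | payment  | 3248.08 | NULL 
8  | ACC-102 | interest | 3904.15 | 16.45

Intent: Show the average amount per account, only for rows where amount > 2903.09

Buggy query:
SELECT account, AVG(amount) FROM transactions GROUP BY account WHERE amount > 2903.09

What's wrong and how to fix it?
Bug: WHERE cannot follow GROUP BY

Fix: Move the WHERE clause before GROUP BY

Corrected query:
SELECT account, AVG(amount) FROM transactions WHERE amount > 2903.09 GROUP BY account

Result:
account | AVG(amount)
--------+------------
ACC-101 | 3808.35    
ACC-102 | 3904.15    
ACC-103 | 3593.25    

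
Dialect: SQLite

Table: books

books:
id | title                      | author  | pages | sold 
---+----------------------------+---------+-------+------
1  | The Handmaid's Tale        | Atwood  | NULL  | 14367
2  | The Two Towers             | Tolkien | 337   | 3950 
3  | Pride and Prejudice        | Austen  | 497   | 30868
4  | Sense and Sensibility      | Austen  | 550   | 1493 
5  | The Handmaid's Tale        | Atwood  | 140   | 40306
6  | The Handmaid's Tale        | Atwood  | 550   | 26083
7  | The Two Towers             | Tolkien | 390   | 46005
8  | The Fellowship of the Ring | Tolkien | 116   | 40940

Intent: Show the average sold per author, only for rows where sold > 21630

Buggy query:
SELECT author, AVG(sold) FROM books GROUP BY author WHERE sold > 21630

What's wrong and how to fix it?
Bug: WHERE cannot follow GROUP BY

Fix: Move the WHERE clause before GROUP BY

Corrected query:
SELECT author, AVG(sold) FROM books WHERE sold > 21630 GROUP BY author

Result:
author  | AVG(sold)
--------+----------
Atwood  | 33194.5  
Austen  | 30868    
Tolkien | 43472.5  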